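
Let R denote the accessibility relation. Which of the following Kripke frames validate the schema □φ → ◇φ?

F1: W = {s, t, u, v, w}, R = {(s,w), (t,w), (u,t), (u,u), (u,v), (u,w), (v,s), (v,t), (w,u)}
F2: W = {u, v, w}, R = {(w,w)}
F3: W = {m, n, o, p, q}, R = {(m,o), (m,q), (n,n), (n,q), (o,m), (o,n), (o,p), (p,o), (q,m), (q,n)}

F1, F3

Frame correspondent (Sahlqvist): ∀x ∃y Rxy — i.e. seriality.
F1: satisfies the condition.
F2: fails — world u has no successor.
F3: satisfies the condition.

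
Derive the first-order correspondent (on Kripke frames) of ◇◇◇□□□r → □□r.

∀x ∀y ∀z ((xR³y ∧ xR²z) → ∃w (yR³w ∧ z = w))

This is a Sahlqvist (Geach-type) schema ◇^3□^3r → □^2◇^0r.
Minimal-valuation argument: fix x; take any y with xR^3y and any z with xR^2z. Set V(r) to the set of worlds R-reachable from y in exactly 3 steps. Then □^3r holds at y, so the antecedent holds at x; validity forces ◇^0r at z, giving a w with zR^0w and yR^3w.
First-order correspondent: ∀x ∀y ∀z ((xR³y ∧ xR²z) → ∃w (yR³w ∧ z = w)).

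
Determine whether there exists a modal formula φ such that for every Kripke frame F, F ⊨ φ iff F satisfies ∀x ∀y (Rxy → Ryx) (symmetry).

This is a Sahlqvist condition; the B axiom p → □◇p defines it.
Suppose p→□◇p is valid. Take Rxy and set V(p)={x}. Then p at x, so □◇p at x, so ◇p at y, so some z with Ryz has p; z=x, i.e. Ryx.

Definable; p → □◇p defines it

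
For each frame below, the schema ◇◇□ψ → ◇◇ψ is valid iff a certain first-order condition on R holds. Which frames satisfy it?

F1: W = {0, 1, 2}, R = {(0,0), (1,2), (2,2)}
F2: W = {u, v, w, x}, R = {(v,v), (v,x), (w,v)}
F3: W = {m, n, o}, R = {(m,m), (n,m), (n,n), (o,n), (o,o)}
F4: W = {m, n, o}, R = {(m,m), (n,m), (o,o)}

The schema corresponds to a generalized confluence (Geach) condition: ∀x ∀y (xR²y → ∃w (yRw ∧ xR²w)).
F1: ✓.
F2: fails — vR²x but no t with xRt and vR²t.
F3: ✓.
F4: ✓.

F1, F3, F4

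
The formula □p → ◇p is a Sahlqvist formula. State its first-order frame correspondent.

Seriality

This schema is the D axiom.
Its frame correspondent is seriality — ∀x ∃y Rxy.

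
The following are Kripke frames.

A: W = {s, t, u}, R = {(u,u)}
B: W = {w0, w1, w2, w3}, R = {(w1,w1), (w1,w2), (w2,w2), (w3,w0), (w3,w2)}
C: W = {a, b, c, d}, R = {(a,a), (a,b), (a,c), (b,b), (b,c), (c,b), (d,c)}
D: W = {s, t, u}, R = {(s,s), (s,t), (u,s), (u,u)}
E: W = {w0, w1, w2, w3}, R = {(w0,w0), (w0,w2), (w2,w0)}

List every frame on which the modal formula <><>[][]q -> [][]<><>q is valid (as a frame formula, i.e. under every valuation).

The schema corresponds to a generalized confluence (Geach) condition: forall x forall y forall z ((x R^2 y & x R^2 z) -> exists w (y R^2 w & z R^2 w)).
A: ✓.
B: ✓.
C: ✓.
D: fails — sR²s, sR²t but no w with sR²w and tR²w.
E: ✓.
Valid on: A, B, C, E.

A, B, C, E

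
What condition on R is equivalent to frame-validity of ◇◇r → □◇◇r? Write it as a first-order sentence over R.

This is a Sahlqvist (Geach-type) schema ◇^2□^0r → □^1◇^2r.
Minimal-valuation argument: fix x; take any y with xR^2y and any z with xR^1z. Set V(r) to the set of worlds R-reachable from y in exactly 0 steps. Then □^0r holds at y, so the antecedent holds at x; validity forces ◇^2r at z, giving a w with zR^2w and yR^0w.
First-order correspondent: ∀x ∀y ∀z ((xR²y ∧ xRz) → ∃w (y = w ∧ zR²w)).

∀x ∀y ∀z ((xR²y ∧ xRz) → ∃w (y = w ∧ zR²w))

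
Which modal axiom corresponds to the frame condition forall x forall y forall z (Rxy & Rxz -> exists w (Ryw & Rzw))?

◇□p → □◇p

The condition is convergence. The .2 schema ◇□p → □◇p defines it.
Suppose ◇□p→□◇p is valid. Take Rxy, Rxz and set V(p)={w : Ryw}. Then □p at y so ◇□p at x, so □◇p at x, so ◇p at z, giving w with Rzw and Ryw.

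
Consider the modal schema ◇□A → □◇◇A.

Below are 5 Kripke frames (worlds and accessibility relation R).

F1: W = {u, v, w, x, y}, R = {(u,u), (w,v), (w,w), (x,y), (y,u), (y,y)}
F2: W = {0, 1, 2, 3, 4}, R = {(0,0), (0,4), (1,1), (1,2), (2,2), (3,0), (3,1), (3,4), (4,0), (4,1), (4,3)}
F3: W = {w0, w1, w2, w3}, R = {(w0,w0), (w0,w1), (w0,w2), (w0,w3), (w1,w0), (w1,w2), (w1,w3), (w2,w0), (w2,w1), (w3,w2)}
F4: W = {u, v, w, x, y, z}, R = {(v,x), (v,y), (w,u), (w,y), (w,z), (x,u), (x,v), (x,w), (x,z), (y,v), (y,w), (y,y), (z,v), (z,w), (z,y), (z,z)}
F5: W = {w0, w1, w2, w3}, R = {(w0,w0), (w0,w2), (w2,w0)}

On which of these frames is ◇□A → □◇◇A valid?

The schema corresponds to a generalized confluence (Geach) condition: ∀x ∀y ∀z ((xRy ∧ xRz) → ∃w (yRw ∧ zR²w)).
F1: fails — wRv, wRv but no t with vRt and vR²t.
F2: fails — 3R0, 3R1 but no w with 0Rw and 1R²w.
F3: fails — w0Rw3, w0Rw3 but no w with w3Rw and w3R²w.
F4: fails — wRu, wRu but no t with uRt and uR²t.
F5: satisfies the condition.

F5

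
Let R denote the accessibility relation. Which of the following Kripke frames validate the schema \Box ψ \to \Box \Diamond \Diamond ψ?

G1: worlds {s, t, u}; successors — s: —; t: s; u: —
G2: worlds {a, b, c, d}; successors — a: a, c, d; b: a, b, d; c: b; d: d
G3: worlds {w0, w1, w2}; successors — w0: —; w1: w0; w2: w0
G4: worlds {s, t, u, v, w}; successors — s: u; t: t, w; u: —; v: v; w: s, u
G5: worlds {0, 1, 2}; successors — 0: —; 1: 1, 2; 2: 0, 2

Frame correspondent (Sahlqvist): \forall x \forall z (xRz \to \exists w (xRw \wedge z R^2 w)) — i.e. a generalized confluence (Geach) condition.
G1: fails — tRs but no w with tRw and sR²w.
G2: holds.
G3: fails — w1Rw0 but no w with w1Rw and w0R²w.
G4: fails — sRu but no w* with sRw* and uR²w*.
G5: fails — 2R0 but no w with 2Rw and 0R²w.

G2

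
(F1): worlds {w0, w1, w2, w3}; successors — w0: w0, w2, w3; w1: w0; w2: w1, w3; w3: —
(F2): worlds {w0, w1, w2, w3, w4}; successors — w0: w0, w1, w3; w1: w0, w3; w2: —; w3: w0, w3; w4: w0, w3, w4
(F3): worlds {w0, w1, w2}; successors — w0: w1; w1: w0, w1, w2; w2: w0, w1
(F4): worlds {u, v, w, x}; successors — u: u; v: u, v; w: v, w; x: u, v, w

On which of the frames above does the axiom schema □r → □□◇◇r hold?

The schema corresponds to a generalized confluence (Geach) condition: ∀x ∀z (xR²z → ∃w (xRw ∧ zR²w)).
(F1): fails — w0R²w3 but no w with w0Rw and w3R²w.
(F2): ✓.
(F3): ✓.
(F4): fails — wR²u but no t with wRt and uR²t.
Valid on: (F2), (F3).

(F2), (F3)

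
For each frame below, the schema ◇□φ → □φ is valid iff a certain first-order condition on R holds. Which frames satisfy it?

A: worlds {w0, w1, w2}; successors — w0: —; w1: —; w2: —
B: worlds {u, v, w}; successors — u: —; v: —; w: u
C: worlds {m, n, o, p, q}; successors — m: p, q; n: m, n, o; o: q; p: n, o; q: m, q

A

The schema corresponds to a generalized confluence (Geach) condition: ∀x ∀y ∀z ((xRy ∧ xRz) → ∃w (yRw ∧ z = w)).
A: satisfies the condition.
B: fails — wRu, wRu but no t with uRt and u=t.
C: fails — mRp, mRp but no w with pRw and p=w.
Valid on: A.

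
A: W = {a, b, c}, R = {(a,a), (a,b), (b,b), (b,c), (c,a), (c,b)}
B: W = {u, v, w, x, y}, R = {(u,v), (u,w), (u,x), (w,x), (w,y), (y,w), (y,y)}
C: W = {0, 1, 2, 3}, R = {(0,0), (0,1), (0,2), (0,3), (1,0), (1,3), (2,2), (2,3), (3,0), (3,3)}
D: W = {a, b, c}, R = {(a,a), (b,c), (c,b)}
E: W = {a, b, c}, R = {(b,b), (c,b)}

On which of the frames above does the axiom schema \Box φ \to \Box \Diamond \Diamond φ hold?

A, C, D, E

The schema corresponds to a generalized confluence (Geach) condition: \forall x \forall z (xRz \to \exists w (xRw \wedge z R^2 w)).
A: condition met.
B: fails — uRv but no t with uRt and vR²t.
C: condition met.
D: condition met.
E: condition met.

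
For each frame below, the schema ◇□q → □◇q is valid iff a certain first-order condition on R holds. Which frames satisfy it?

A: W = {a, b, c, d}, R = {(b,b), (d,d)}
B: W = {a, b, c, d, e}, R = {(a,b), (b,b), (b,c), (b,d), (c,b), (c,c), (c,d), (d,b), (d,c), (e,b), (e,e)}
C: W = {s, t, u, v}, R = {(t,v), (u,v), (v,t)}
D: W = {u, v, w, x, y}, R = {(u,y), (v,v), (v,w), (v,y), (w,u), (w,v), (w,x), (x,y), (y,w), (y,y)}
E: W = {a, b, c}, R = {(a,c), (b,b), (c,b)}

A, B, C, E

Frame correspondent (Sahlqvist): ∀x ∀y ∀z (Rxy ∧ Rxz → ∃w (Ryw ∧ Rzw)) — i.e. convergence.
A: satisfies the condition.
B: satisfies the condition.
C: satisfies the condition.
D: fails — Rvw and Rvy but w and y have no common successor.
E: satisfies the condition.
Valid on: A, B, C, E.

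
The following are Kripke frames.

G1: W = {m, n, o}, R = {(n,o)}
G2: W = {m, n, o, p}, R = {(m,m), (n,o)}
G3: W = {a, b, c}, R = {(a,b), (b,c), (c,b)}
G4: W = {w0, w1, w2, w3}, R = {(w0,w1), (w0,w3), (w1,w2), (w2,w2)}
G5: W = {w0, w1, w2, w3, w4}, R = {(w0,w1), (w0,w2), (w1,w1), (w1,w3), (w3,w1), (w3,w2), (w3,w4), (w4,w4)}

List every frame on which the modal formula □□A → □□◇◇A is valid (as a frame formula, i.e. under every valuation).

G1, G2, G3, G4

The schema corresponds to a generalized confluence (Geach) condition: ∀x ∀z (xR²z → ∃w (xR²w ∧ zR²w)).
G1: satisfies the condition.
G2: satisfies the condition.
G3: satisfies the condition.
G4: satisfies the condition.
G5: fails — w1R²w2 but no w with w1R²w and w2R²w.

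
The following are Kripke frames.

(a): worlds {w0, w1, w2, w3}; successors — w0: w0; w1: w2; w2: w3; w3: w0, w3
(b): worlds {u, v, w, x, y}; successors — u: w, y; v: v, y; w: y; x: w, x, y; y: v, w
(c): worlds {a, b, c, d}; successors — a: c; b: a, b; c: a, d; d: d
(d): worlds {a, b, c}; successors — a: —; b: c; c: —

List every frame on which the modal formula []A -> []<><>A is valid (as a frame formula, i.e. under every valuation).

(b), (c)

This is the axiom for a generalized confluence (Geach) condition; its first-order frame correspondent is forall x forall z (xRz -> exists w (xRw & z R^2 w)).
(a): fails — w1Rw2 but no w with w1Rw and w2R²w.
(b): satisfies the condition.
(c): satisfies the condition.
(d): fails — bRc but no w with bRw and cR²w.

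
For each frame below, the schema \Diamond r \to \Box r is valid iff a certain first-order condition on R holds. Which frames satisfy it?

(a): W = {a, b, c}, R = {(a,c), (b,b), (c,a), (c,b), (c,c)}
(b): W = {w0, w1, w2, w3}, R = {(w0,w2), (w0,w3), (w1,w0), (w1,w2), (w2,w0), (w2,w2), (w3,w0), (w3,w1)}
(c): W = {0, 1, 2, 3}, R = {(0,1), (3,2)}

The schema corresponds to partial functionality: \forall x \forall y \forall z (Rxy \wedge Rxz \to y = z).
(a): fails — c sees both a and b.
(b): fails — w0 sees both w2 and w3.
(c): satisfies the condition.
Valid on: (c).

(c)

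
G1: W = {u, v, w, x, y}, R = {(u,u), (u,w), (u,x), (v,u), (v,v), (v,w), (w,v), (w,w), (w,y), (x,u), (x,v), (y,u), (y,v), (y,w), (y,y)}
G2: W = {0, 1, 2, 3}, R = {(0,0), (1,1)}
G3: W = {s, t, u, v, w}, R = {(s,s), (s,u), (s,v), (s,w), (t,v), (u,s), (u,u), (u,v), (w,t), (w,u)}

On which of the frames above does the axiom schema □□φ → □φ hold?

This is the axiom for density; its first-order frame correspondent is ∀x ∀y (Rxy → ∃z (Rxz ∧ Rzy)).
G1: satisfies the condition.
G2: satisfies the condition.
G3: fails — Rwt but no z with Rwz and Rzt.

G1, G2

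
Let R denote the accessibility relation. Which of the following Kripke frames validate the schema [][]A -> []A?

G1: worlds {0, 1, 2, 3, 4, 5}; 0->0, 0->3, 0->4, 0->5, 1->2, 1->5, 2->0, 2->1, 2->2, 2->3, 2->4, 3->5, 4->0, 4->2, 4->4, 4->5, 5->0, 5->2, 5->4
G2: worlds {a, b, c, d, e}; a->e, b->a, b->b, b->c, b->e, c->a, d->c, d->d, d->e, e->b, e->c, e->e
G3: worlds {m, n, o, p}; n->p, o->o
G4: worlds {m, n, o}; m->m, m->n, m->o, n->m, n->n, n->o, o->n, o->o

Frame correspondent (Sahlqvist): forall x forall y (Rxy -> exists z (Rxz & Rzy)) — i.e. density.
G1: fails — R15 but no z with R1z and Rz5.
G2: fails — Rca but no z with Rcz and Rza.
G3: fails — Rnp but no z with Rnz and Rzp.
G4: holds.
Valid on: G4.

G4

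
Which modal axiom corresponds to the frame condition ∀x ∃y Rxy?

The condition is seriality. The D schema □r → ◇r defines it.
Suppose □r→◇r is valid. At any x set V(r)=W. Then □r at x, so ◇r at x, so x has a successor.

□r → ◇r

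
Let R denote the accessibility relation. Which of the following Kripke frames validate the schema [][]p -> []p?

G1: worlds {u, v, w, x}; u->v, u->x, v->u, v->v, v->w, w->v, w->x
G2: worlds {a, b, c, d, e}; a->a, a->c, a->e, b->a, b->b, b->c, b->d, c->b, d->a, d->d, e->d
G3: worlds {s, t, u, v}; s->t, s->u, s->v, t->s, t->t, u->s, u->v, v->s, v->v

G2

Frame correspondent (Sahlqvist): forall x forall y (Rxy -> exists z (Rxz & Rzy)) — i.e. density.
G1: fails — Rwx but no z with Rwz and Rzx.
G2: satisfies the condition.
G3: fails — Rsu but no z with Rsz and Rzu.
Valid on: G2.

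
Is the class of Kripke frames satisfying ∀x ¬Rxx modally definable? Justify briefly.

No — not modally definable

Any modally definable frame class is closed under surjective bounded morphisms.
The 3-cycle (worlds s,t,u with s→t→u→s) is irreflexive, and the map sending every world to a single reflexive point • is a surjective bounded morphism (forth: every edge maps to (•,•); back: every world has a successor). So any modal formula valid on the 3-cycle is also valid on the reflexive point, which is not irreflexive.
So the class is not modally definable.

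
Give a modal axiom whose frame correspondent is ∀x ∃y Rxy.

□q → ◇q

A defining formula is □q → ◇q (the D axiom).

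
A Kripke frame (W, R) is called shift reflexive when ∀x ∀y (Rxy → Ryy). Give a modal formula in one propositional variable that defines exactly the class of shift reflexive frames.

A defining formula is □(□s → s) (the T□ axiom).
Suppose □(□s→s) is valid. Take Rxy and set V(s)={w : Ryw}. Then at y, □s holds; since □(□s→s) at x, □s→s at y, so s at y, i.e. Ryy.

□(□s → s)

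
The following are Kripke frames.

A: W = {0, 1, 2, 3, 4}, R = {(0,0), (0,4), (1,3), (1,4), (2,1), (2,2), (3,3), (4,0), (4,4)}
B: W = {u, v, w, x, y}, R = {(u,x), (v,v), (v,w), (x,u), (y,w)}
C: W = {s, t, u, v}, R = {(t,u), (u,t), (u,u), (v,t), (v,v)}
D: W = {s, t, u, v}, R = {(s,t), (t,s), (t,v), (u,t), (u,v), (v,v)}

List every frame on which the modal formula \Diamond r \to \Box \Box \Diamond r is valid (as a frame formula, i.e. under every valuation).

none

This is the axiom for a generalized confluence (Geach) condition; its first-order frame correspondent is \forall x \forall y \forall z ((xRy \wedge x R^2 z) \to \exists w (y = w \wedge zRw)).
A: fails — 1R3, 1R²0 but no w with 3=w and 0Rw.
B: fails — vRv, vR²w but no t with v=t and wRt.
C: fails — uRt, uR²t but no w with t=w and tRw.
D: fails — sRt, sR²v but no w with t=w and vRw.
Valid on no frame.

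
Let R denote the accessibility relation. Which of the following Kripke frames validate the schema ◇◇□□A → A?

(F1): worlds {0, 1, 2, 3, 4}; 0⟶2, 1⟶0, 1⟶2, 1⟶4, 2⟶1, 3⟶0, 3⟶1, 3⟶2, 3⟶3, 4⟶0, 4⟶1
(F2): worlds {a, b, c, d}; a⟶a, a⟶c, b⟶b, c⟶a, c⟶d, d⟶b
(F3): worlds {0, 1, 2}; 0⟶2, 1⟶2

(F3)

The schema corresponds to a generalized confluence (Geach) condition: ∀x ∀y (xR²y → ∃w (yR²w ∧ x = w)).
(F1): fails — 1R²2 but no w with 2R²w and 1=w.
(F2): fails — aR²d but no w with dR²w and a=w.
(F3): condition met.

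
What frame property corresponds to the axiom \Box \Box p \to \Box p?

density: \forall x \forall y (Rxy \to \exists z (Rxz \wedge Rzy))

This schema is the C4 axiom.
It corresponds to density: \forall x \forall y (Rxy \to \exists z (Rxz \wedge Rzy)).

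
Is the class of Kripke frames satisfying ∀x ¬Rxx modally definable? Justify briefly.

No — not modally definable

Any modally definable frame class is closed under surjective bounded morphisms.
The 2-cycle (worlds w0,w1 with w0→w1→w0) is irreflexive, and the map sending every world to a single reflexive point • is a surjective bounded morphism (forth: every edge maps to (•,•); back: every world has a successor). So any modal formula valid on the 2-cycle is also valid on the reflexive point, which is not irreflexive.
So the class is not modally definable.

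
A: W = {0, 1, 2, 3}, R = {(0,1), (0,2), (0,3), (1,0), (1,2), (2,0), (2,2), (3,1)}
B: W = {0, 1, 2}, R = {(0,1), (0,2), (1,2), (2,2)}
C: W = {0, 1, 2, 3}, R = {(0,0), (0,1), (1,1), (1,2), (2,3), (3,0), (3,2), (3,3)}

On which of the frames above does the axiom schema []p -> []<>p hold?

B

Frame correspondent (Sahlqvist): forall x forall z (xRz -> exists w (xRw & zRw)) — i.e. a generalized confluence (Geach) condition.
A: fails — 3R1 but no w with 3Rw and 1Rw.
B: ✓.
C: fails — 1R2 but no w with 1Rw and 2Rw.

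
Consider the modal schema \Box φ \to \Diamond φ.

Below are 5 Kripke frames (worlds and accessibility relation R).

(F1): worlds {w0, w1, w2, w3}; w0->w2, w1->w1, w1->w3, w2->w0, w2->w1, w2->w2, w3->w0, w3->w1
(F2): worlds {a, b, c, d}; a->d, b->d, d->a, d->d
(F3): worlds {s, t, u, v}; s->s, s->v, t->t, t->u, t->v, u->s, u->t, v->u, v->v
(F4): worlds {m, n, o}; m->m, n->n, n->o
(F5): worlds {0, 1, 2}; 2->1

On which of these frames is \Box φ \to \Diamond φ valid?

(F1), (F3)

This is the axiom for seriality; its first-order frame correspondent is \forall x \exists y Rxy.
(F1): condition met.
(F2): fails — world c has no successor.
(F3): condition met.
(F4): fails — world o has no successor.
(F5): fails — world 0 has no successor.
Valid on: (F1), (F3).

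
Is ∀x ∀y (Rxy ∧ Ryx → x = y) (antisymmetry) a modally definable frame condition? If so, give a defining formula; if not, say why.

Modal frame validity is preserved under surjective bounded morphisms.
The 8-cycle (worlds a,b,c,d,e,f,g,h with a→b→c→d→e→f→g→h→a) is antisymmetric. Sending even-indexed worlds to s and odd-indexed worlds to t is a surjective bounded morphism onto the two-world frame with s↔t, which is not antisymmetric.
So the class is not modally definable.

No — not modally definable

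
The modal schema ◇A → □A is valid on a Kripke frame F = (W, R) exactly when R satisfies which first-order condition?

Partial functionality

Suppose ◇A→□A is valid. Take Rxy, Rxz and set V(A)={y}. Then ◇A at x, so □A at x, so A at z, i.e. z=y.
Conversely, any frame satisfying ∀x ∀y ∀z (Rxy ∧ Rxz → y = z) validates the schema.
So the correspondent is partial functionality.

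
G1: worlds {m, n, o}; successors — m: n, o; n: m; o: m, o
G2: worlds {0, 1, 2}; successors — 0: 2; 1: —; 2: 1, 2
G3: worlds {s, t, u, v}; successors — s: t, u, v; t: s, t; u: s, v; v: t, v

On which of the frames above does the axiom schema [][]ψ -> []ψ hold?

G2

Frame correspondent (Sahlqvist): forall x forall y (Rxy -> exists z (Rxz & Rzy)) — i.e. density.
G1: fails — Rnm but no z with Rnz and Rzm.
G2: ✓.
G3: fails — Rus but no z with Ruz and Rzs.
Valid on: G2.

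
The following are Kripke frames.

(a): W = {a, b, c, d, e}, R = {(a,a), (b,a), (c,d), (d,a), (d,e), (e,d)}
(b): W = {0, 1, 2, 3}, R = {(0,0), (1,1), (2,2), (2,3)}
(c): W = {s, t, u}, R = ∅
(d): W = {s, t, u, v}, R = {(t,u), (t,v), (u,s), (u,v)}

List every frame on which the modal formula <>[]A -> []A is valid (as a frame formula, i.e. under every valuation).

(c)

This is the axiom for the Euclidean property; its first-order frame correspondent is forall x forall y forall z (Rxy & Rxz -> Ryz).
(a): fails — Rcd and Rcd but not Rdd.
(b): fails — R23 and R23 but not R33.
(c): holds.
(d): fails — Rtu and Rtu but not Ruu.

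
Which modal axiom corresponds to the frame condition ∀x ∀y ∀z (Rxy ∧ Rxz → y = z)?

◇s → □s

The condition is partial functionality. The CD schema ◇s → □s defines it.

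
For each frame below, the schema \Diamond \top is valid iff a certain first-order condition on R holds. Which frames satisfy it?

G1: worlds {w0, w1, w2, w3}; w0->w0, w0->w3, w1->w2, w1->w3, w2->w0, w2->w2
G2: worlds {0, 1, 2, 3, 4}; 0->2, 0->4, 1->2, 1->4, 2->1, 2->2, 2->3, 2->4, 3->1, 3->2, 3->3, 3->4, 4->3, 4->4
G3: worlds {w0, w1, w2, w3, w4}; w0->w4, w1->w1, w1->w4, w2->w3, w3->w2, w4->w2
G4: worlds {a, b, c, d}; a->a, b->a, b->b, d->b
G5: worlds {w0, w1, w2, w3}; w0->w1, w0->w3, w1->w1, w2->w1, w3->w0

This is the axiom for seriality; its first-order frame correspondent is \forall x \exists y Rxy.
G1: fails — world w3 has no successor.
G2: ✓.
G3: ✓.
G4: fails — world c has no successor.
G5: ✓.

G2, G3, G5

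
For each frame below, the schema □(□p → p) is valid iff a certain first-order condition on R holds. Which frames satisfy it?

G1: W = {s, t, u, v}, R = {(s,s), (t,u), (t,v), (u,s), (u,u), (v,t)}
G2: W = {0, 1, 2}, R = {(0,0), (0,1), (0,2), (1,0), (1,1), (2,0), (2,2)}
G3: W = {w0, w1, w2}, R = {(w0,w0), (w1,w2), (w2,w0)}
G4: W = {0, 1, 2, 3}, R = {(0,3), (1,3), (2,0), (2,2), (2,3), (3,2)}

Frame correspondent (Sahlqvist): ∀x ∀y (Rxy → Ryy) — i.e. shift-reflexivity.
G1: fails — Rtv but not Rvv.
G2: ✓.
G3: fails — Rw1w2 but not Rw2w2.
G4: fails — R23 but not R33.
Valid on: G2.

G2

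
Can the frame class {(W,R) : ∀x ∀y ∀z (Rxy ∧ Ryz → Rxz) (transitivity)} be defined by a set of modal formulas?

Yes — defined by □q → □□q

The condition is transitivity. A defining modal formula is □q → □□q.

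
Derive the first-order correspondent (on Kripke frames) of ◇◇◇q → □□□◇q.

∀x ∀y ∀z ((xR³y ∧ xR³z) → ∃w (y = w ∧ zRw))

This is a Sahlqvist (Geach-type) schema ◇^3□^0q → □^3◇^1q.
First-order correspondent: ∀x ∀y ∀z ((xR³y ∧ xR³z) → ∃w (y = w ∧ zRw)).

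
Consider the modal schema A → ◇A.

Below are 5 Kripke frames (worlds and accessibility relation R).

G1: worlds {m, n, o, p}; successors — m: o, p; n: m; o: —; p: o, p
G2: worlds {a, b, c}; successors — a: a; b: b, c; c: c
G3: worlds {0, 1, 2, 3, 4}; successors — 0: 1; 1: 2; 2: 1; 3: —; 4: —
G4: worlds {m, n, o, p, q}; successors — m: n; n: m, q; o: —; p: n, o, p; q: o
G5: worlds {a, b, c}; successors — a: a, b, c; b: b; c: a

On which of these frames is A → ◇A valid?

The schema corresponds to reflexivity: ∀x Rxx.
G1: fails — world m does not see itself.
G2: holds.
G3: fails — world 0 does not see itself.
G4: fails — world m does not see itself.
G5: fails — world c does not see itself.

G2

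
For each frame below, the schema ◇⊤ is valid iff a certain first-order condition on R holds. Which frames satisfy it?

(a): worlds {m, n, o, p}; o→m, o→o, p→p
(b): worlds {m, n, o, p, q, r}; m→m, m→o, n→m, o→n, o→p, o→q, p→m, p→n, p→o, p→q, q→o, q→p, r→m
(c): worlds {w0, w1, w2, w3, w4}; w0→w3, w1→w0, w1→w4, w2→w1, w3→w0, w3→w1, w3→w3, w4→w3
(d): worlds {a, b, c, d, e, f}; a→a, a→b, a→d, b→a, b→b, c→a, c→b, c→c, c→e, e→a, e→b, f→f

(b), (c)

This is the axiom for seriality; its first-order frame correspondent is ∀x ∃y Rxy.
(a): fails — world m has no successor.
(b): condition met.
(c): condition met.
(d): fails — world d has no successor.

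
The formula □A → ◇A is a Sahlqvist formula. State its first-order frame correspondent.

Suppose □A→◇A is valid. At any x set V(A)=W. Then □A at x, so ◇A at x, so x has a successor.
The converse is a direct semantic check.
So the correspondent is seriality.

seriality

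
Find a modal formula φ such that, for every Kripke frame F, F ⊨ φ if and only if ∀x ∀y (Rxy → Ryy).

□(□q → q)

A defining formula is □(□q → q) (the T□ axiom).
Suppose □(□q→q) is valid. Take Rxy and set V(q)={w : Ryw}. Then at y, □q holds; since □(□q→q) at x, □q→q at y, so q at y, i.e. Ryy.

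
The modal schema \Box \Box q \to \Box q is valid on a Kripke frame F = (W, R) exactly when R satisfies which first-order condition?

density: \forall x \forall y (Rxy \to \exists z (Rxz \wedge Rzy))

This is the C4 axiom.
It corresponds to density: \forall x \forall y (Rxy \to \exists z (Rxz \wedge Rzy)).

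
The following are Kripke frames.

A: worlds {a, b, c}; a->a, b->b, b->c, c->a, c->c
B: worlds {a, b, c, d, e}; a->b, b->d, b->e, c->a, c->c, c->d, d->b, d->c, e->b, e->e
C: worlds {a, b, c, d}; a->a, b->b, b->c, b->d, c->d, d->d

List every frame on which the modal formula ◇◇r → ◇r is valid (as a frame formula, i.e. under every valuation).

C

Frame correspondent (Sahlqvist): ∀x ∀y ∀z (Rxy ∧ Ryz → Rxz) — i.e. transitivity.
A: fails — Rbc and Rca but not Rba.
B: fails — Reb and Rbd but not Red.
C: condition met.
Valid on: C.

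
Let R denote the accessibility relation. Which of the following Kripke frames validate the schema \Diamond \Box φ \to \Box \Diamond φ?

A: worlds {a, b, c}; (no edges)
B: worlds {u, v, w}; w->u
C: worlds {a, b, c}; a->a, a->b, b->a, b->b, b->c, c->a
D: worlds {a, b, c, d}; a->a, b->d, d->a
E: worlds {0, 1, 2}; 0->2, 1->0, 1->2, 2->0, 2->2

A, C, D, E

This is the axiom for convergence; its first-order frame correspondent is \forall x \forall y \forall z (Rxy \wedge Rxz \to \exists w (Ryw \wedge Rzw)).
A: holds.
B: fails — Rwu and Rwu but u and u have no common successor.
C: holds.
D: holds.
E: holds.
Valid on: A, C, D, E.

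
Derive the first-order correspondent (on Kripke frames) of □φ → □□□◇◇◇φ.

This is a Sahlqvist (Geach-type) schema ◇^0□^1φ → □^3◇^3φ.
First-order correspondent: ∀x ∀z (xR³z → ∃w (xRw ∧ zR³w)).

∀x ∀z (xR³z → ∃w (xRw ∧ zR³w))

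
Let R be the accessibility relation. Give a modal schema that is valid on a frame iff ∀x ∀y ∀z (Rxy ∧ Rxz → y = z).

◇r → □r

The condition is partial functionality. The CD schema ◇r → □r defines it.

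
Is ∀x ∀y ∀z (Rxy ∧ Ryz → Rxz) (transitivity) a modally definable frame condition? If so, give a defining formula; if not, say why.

Yes: it is transitivity, defined by the 4 schema □r → □□r.
Suppose □r→□□r is valid. Take Rxy, Ryz and set V(r)={w : Rxw}. Then □r at x, so □□r at x, so □r at y, so r at z, i.e. Rxz.

Yes — defined by □r → □□r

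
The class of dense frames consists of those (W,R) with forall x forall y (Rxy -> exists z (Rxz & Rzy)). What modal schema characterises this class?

□□ψ → □ψ

The condition is density. The C4 schema □□ψ → □ψ defines it.
Suppose □□ψ→□ψ is valid. Take Rxy and set V(ψ)={w : xR²w}. Then □□ψ at x, so □ψ at x, so ψ at y, i.e. ∃z(Rxz∧Rzy).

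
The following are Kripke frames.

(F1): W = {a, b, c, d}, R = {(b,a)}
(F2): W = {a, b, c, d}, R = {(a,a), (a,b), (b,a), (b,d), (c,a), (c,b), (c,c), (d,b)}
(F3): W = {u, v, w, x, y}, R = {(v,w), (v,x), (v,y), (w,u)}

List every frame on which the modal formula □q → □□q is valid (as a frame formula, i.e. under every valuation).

(F1)

This is the axiom for transitivity; its first-order frame correspondent is ∀x ∀y ∀z (Rxy ∧ Ryz → Rxz).
(F1): ✓.
(F2): fails — Rab and Rbd but not Rad.
(F3): fails — Rvw and Rwu but not Rvu.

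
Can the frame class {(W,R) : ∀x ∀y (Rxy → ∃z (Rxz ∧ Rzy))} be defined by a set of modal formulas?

This is a Sahlqvist condition; the C4 axiom □□q → □q defines it.
Suppose □□q→□q is valid. Take Rxy and set V(q)={w : xR²w}. Then □□q at x, so □q at x, so q at y, i.e. ∃z(Rxz∧Rzy).

Yes — defined by □□q → □q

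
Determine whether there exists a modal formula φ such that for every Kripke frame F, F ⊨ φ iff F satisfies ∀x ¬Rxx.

If a class were modally definable it would be closed under surjective bounded morphisms (Goldblatt–Thomason).
The 5-cycle (worlds a,b,c,d,e with a→b→c→d→e→a) is irreflexive, and the map sending every world to a single reflexive point • is a surjective bounded morphism (forth: every edge maps to (•,•); back: every world has a successor). So any modal formula valid on the 5-cycle is also valid on the reflexive point, which is not irreflexive.
So the class is not modally definable.

No — not modally definable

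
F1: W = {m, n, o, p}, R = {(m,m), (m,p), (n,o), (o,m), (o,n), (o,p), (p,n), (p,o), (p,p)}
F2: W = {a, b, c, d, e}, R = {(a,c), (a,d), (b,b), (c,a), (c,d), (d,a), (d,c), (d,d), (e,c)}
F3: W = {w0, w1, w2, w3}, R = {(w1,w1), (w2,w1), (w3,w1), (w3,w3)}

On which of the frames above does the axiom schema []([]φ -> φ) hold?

The schema corresponds to shift-reflexivity: forall x forall y (Rxy -> Ryy).
F1: fails — Ron but not Rnn.
F2: fails — Rdc but not Rcc.
F3: satisfies the condition.
Valid on: F3.

F3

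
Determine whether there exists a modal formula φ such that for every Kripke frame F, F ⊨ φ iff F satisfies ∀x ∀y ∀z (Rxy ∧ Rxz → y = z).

Yes, by ◇p → □p

The condition is partial functionality. A defining modal formula is ◇p → □p.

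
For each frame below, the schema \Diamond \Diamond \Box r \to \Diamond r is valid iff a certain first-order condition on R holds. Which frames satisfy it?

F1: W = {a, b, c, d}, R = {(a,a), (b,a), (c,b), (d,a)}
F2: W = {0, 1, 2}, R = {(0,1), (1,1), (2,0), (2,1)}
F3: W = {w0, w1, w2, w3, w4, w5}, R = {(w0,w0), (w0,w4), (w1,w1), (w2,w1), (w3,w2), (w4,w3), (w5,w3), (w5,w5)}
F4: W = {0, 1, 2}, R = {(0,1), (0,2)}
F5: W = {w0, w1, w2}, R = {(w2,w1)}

The schema corresponds to a generalized confluence (Geach) condition: \forall x \forall y (x R^2 y \to \exists w (yRw \wedge xRw)).
F1: fails — cR²a but no w with aRw and cRw.
F2: holds.
F3: fails — w0R²w3 but no w with w3Rw and w0Rw.
F4: holds.
F5: holds.

F2, F4, F5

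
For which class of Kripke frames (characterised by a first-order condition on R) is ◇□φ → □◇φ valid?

Suppose ◇□φ→□◇φ is valid. Take Rxy, Rxz and set V(φ)={w : Ryw}. Then □φ at y so ◇□φ at x, so □◇φ at x, so ◇φ at z, giving w with Rzw and Ryw.
Conversely, any frame satisfying ∀x ∀y ∀z (Rxy ∧ Rxz → ∃w (Ryw ∧ Rzw)) validates the schema.
So the correspondent is convergence.

convergence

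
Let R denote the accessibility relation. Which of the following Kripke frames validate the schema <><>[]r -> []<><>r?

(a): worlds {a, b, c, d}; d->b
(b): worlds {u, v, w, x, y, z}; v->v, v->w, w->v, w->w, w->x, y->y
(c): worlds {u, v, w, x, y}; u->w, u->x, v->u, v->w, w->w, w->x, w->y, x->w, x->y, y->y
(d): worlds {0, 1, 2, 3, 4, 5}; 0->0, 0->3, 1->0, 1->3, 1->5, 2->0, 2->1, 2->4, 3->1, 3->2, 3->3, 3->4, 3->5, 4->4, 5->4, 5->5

(a), (c)

Frame correspondent (Sahlqvist): forall x forall y forall z ((x R^2 y & xRz) -> exists w (yRw & z R^2 w)) — i.e. a generalized confluence (Geach) condition.
(a): ✓.
(b): fails — vR²x, vRv but no t with xRt and vR²t.
(c): ✓.
(d): fails — 1R²0, 1R5 but no w with 0Rw and 5R²w.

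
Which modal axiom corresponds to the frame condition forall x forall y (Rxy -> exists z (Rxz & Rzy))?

□□r → □r

A defining formula is □□r → □r (the C4 axiom).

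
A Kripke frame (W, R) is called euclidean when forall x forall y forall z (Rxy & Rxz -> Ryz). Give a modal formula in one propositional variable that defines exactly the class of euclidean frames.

A defining formula is ◇p → □◇p (the 5 axiom).

◇p → □◇p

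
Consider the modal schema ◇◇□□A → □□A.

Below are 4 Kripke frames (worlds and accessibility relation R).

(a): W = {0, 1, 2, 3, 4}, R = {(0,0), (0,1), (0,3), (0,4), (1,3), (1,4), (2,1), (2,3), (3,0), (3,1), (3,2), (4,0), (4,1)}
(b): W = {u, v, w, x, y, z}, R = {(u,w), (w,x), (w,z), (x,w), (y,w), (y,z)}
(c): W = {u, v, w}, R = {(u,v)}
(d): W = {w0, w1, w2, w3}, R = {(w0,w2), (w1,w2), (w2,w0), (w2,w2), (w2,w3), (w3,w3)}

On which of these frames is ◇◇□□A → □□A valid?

(c)

The schema corresponds to a generalized confluence (Geach) condition: ∀x ∀y ∀z ((xR²y ∧ xR²z) → ∃w (yR²w ∧ z = w)).
(a): fails — 0R²1, 0R²3 but no w with 1R²w and 3=w.
(b): fails — uR²z, uR²x but no t with zR²t and x=t.
(c): condition met.
(d): fails — w0R²w3, w0R²w0 but no w with w3R²w and w0=w.
Valid on: (c).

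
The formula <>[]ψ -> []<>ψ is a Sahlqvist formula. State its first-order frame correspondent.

Suppose ◇□ψ→□◇ψ is valid. Take Rxy, Rxz and set V(ψ)={w : Ryw}. Then □ψ at y so ◇□ψ at x, so □◇ψ at x, so ◇ψ at z, giving w with Rzw and Ryw.

Convergence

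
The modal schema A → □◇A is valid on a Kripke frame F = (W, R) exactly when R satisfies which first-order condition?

Symmetry

Suppose A→□◇A is valid. Take Rxy and set V(A)={x}. Then A at x, so □◇A at x, so ◇A at y, so some z with Ryz has A; z=x, i.e. Ryx.
The converse is a direct semantic check.
Frame condition: ∀x ∀y (Rxy → Ryx).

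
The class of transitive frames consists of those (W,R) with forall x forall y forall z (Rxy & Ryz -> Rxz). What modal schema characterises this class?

□q → □□q

A defining formula is □q → □□q (the 4 axiom).
Suppose □q→□□q is valid. Take Rxy, Ryz and set V(q)={w : Rxw}. Then □q at x, so □□q at x, so □q at y, so q at z, i.e. Rxz.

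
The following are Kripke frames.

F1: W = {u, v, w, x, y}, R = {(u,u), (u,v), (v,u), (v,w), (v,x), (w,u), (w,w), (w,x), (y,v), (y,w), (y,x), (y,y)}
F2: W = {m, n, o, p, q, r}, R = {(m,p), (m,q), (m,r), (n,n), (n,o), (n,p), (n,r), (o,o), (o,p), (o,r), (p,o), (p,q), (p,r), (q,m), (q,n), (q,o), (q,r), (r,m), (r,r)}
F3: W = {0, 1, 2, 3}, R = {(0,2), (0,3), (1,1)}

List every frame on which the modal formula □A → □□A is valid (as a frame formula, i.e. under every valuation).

Frame correspondent (Sahlqvist): ∀x ∀y ∀z (Rxy ∧ Ryz → Rxz) — i.e. transitivity.
F1: fails — Ruv and Rvw but not Ruw.
F2: fails — Rop and Rpq but not Roq.
F3: ✓.

F3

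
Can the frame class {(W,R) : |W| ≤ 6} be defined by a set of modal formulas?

No — not modally definable

If a class were modally definable it would be closed under disjoint unions (Goldblatt–Thomason).
Any modal formula valid on each of 7 disjoint one-world frames is valid on their disjoint union (validity is preserved under disjoint unions). Each one-world frame has |W|=1≤6, but the union has |W|=7.
Hence having at most 6 worlds is not modally definable.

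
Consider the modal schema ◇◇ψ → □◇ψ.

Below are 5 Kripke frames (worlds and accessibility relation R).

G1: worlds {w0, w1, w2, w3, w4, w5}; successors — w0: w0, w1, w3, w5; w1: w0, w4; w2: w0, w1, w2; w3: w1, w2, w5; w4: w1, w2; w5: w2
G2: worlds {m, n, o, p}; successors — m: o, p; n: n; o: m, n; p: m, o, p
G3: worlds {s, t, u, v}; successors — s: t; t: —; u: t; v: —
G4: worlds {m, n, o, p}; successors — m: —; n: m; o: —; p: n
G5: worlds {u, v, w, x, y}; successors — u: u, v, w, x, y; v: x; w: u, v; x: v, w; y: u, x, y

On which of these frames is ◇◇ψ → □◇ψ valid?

This is the axiom for a generalized confluence (Geach) condition; its first-order frame correspondent is ∀x ∀y ∀z ((xR²y ∧ xRz) → ∃w (y = w ∧ zRw)).
G1: fails — w0R²w0, w0Rw3 but no w with w0=w and w3Rw.
G2: fails — mR²n, mRp but no w with n=w and pRw.
G3: condition met.
G4: condition met.
G5: fails — uR²u, uRv but no t with u=t and vRt.

G3, G4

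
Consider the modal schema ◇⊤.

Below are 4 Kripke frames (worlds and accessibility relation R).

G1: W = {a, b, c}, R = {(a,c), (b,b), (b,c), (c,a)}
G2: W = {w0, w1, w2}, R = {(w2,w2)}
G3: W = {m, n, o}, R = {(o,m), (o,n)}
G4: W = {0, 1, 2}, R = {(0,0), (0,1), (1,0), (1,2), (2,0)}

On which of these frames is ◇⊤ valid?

G1, G4

This is the axiom for seriality; its first-order frame correspondent is ∀x ∃y Rxy.
G1: condition met.
G2: fails — world w0 has no successor.
G3: fails — world m has no successor.
G4: condition met.
Valid on: G1, G4.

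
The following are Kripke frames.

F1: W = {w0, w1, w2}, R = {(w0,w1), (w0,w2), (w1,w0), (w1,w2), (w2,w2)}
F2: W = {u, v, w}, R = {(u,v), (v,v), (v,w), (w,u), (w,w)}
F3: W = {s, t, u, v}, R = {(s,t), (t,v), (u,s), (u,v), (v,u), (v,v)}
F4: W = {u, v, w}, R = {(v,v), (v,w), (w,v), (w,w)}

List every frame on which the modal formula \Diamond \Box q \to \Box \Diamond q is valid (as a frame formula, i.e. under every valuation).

F1, F4

The schema corresponds to convergence: \forall x \forall y \forall z (Rxy \wedge Rxz \to \exists w (Ryw \wedge Rzw)).
F1: holds.
F2: fails — Rww and Rwu but w and u have no common successor.
F3: fails — Ruv and Rus but v and s have no common successor.
F4: holds.
Valid on: F1, F4.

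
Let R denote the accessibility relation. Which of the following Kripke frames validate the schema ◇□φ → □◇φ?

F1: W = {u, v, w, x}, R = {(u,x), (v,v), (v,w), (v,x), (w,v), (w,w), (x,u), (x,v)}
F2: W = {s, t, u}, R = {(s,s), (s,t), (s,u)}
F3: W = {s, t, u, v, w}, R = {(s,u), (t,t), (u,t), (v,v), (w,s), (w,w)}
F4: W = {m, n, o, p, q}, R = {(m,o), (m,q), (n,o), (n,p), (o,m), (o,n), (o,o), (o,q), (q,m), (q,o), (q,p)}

F1

This is the axiom for convergence; its first-order frame correspondent is ∀x ∀y ∀z (Rxy ∧ Rxz → ∃w (Ryw ∧ Rzw)).
F1: condition met.
F2: fails — Rsu and Rsu but u and u have no common successor.
F3: fails — Rww and Rws but w and s have no common successor.
F4: fails — Rno and Rnp but o and p have no common successor.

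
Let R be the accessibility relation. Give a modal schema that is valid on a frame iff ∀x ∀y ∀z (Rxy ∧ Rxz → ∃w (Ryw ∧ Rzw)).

The condition is convergence. The .2 schema ◇□s → □◇s defines it.
Suppose ◇□s→□◇s is valid. Take Rxy, Rxz and set V(s)={w : Ryw}. Then □s at y so ◇□s at x, so □◇s at x, so ◇s at z, giving w with Rzw and Ryw.

◇□s → □◇s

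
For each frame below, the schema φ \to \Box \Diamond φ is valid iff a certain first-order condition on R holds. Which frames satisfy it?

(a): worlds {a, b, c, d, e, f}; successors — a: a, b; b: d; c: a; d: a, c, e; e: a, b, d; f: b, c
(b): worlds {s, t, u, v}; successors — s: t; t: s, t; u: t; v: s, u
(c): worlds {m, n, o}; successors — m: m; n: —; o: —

(c)

The schema corresponds to symmetry: \forall x \forall y (Rxy \to Ryx).
(a): fails — Reb but not Rbe.
(b): fails — Rut but not Rtu.
(c): satisfies the condition.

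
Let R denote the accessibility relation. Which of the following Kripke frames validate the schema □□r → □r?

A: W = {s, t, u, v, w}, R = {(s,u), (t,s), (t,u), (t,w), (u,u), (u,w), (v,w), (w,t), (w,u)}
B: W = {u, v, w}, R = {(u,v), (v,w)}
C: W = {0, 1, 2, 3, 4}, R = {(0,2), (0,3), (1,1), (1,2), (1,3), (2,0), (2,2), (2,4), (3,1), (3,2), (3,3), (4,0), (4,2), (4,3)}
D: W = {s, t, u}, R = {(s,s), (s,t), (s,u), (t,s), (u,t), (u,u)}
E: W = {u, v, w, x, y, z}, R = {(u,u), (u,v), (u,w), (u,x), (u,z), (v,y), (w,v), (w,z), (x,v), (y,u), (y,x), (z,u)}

The schema corresponds to density: ∀x ∀y (Rxy → ∃z (Rxz ∧ Rzy)).
A: fails — Rwt but no z with Rwz and Rzt.
B: fails — Ruv but no z with Ruz and Rzv.
C: holds.
D: holds.
E: fails — Rwv but no t with Rwt and Rtv.

C, D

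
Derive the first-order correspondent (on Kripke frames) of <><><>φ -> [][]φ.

This is a Sahlqvist (Geach-type) schema ◇^3□^0φ → □^2◇^0φ.
Minimal-valuation argument: fix x; take any y with xR^3y and any z with xR^2z. Set V(φ) to the set of worlds R-reachable from y in exactly 0 steps. Then □^0φ holds at y, so the antecedent holds at x; validity forces ◇^0φ at z, giving a w with zR^0w and yR^0w.
First-order correspondent: forall x forall y forall z ((x R^3 y & x R^2 z) -> exists w (y = w & z = w)).

forall x forall y forall z ((x R^3 y & x R^2 z) -> exists w (y = w & z = w))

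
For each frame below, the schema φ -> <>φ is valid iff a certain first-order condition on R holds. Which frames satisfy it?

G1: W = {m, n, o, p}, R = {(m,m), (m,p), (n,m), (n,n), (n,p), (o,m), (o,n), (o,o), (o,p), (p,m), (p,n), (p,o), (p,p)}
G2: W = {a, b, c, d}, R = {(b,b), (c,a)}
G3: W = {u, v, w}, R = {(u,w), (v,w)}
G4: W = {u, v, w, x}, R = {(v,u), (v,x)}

G1

Frame correspondent (Sahlqvist): forall x Rxx — i.e. reflexivity.
G1: ✓.
G2: fails — world a does not see itself.
G3: fails — world u does not see itself.
G4: fails — world u does not see itself.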